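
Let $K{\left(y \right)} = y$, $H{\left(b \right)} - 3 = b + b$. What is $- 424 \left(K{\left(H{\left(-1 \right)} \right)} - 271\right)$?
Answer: $114480$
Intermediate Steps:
$H{\left(b \right)} = 3 + 2 b$ ($H{\left(b \right)} = 3 + \left(b + b\right) = 3 + 2 b$)
$- 424 \left(K{\left(H{\left(-1 \right)} \right)} - 271\right) = - 424 \left(\left(3 + 2 \left(-1\right)\right) - 271\right) = - 424 \left(\left(3 - 2\right) - 271\right) = - 424 \left(1 - 271\right) = \left(-424\right) \left(-270\right) = 114480$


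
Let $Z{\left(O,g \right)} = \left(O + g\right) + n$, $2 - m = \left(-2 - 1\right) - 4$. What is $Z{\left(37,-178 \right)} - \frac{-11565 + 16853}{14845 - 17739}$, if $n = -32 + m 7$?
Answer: $- \frac{156526}{1447} \approx -108.17$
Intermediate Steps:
$m = 9$ ($m = 2 - \left(\left(-2 - 1\right) - 4\right) = 2 - \left(-3 - 4\right) = 2 - -7 = 2 + 7 = 9$)
$n = 31$ ($n = -32 + 9 \cdot 7 = -32 + 63 = 31$)
$Z{\left(O,g \right)} = 31 + O + g$ ($Z{\left(O,g \right)} = \left(O + g\right) + 31 = 31 + O + g$)
$Z{\left(37,-178 \right)} - \frac{-11565 + 16853}{14845 - 17739} = \left(31 + 37 - 178\right) - \frac{-11565 + 16853}{14845 - 17739} = -110 - \frac{5288}{-2894} = -110 - 5288 \left(- \frac{1}{2894}\right) = -110 - - \frac{2644}{1447} = -110 + \frac{2644}{1447} = - \frac{156526}{1447}$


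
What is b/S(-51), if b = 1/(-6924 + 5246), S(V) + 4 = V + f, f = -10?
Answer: 1/109070 ≈ 9.1684e-6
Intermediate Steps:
S(V) = -14 + V (S(V) = -4 + (V - 10) = -4 + (-10 + V) = -14 + V)
b = -1/1678 (b = 1/(-1678) = -1/1678 ≈ -0.00059595)
b/S(-51) = -1/(1678*(-14 - 51)) = -1/1678/(-65) = -1/1678*(-1/65) = 1/109070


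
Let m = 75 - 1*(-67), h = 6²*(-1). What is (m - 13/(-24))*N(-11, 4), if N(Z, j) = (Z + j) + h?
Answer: -147103/24 ≈ -6129.3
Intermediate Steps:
h = -36 (h = 36*(-1) = -36)
m = 142 (m = 75 + 67 = 142)
N(Z, j) = -36 + Z + j (N(Z, j) = (Z + j) - 36 = -36 + Z + j)
(m - 13/(-24))*N(-11, 4) = (142 - 13/(-24))*(-36 - 11 + 4) = (142 - 13*(-1/24))*(-43) = (142 + 13/24)*(-43) = (3421/24)*(-43) = -147103/24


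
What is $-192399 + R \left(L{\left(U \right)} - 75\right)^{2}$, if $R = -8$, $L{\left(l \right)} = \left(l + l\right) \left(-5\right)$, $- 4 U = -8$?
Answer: $-264599$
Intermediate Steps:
$U = 2$ ($U = \left(- \frac{1}{4}\right) \left(-8\right) = 2$)
$L{\left(l \right)} = - 10 l$ ($L{\left(l \right)} = 2 l \left(-5\right) = - 10 l$)
$-192399 + R \left(L{\left(U \right)} - 75\right)^{2} = -192399 - 8 \left(\left(-10\right) 2 - 75\right)^{2} = -192399 - 8 \left(-20 - 75\right)^{2} = -192399 - 8 \left(-95\right)^{2} = -192399 - 72200 = -264599$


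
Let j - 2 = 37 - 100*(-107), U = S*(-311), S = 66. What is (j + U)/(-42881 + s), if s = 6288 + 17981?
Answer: 9787/18612 ≈ 0.52584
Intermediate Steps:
U = -20526 (U = 66*(-311) = -20526)
j = 10739 (j = 2 + (37 - 100*(-107)) = 2 + (37 + 10700) = 2 + 10737 = 10739)
s = 24269
(j + U)/(-42881 + s) = (10739 - 20526)/(-42881 + 24269) = -9787/(-18612) = -9787*(-1/18612) = 9787/18612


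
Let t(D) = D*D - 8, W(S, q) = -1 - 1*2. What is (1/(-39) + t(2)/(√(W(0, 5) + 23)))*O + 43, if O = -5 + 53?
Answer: 543/13 - 96*√5/5 ≈ -1.1633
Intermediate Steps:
W(S, q) = -3 (W(S, q) = -1 - 2 = -3)
t(D) = -8 + D² (t(D) = D² - 8 = -8 + D²)
O = 48
(1/(-39) + t(2)/(√(W(0, 5) + 23)))*O + 43 = (1/(-39) + (-8 + 2²)/(√(-3 + 23)))*48 + 43 = (1*(-1/39) + (-8 + 4)/(√20))*48 + 43 = (-1/39 - 4*√5/10)*48 + 43 = (-1/39 - 2*√5/5)*48 + 43 = (-16/13 - 96*√5/5) + 43 = 543/13 - 96*√5/5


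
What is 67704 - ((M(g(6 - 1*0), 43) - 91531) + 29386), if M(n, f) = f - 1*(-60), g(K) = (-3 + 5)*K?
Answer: 129746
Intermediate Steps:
g(K) = 2*K
M(n, f) = 60 + f (M(n, f) = f + 60 = 60 + f)
67704 - ((M(g(6 - 1*0), 43) - 91531) + 29386) = 67704 - (((60 + 43) - 91531) + 29386) = 67704 - ((103 - 91531) + 29386) = 67704 - (-91428 + 29386) = 67704 - 1*(-62042) = 67704 + 62042 = 129746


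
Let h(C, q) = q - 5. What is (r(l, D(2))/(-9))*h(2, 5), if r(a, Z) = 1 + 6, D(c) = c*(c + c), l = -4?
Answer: 0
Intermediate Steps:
h(C, q) = -5 + q
D(c) = 2*c² (D(c) = c*(2*c) = 2*c²)
r(a, Z) = 7
(r(l, D(2))/(-9))*h(2, 5) = (7/(-9))*(-5 + 5) = (7*(-⅑))*0 = -7/9*0 = 0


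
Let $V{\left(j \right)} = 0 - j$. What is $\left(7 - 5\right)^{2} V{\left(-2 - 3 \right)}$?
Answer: $20$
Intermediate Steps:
$V{\left(j \right)} = - j$
$\left(7 - 5\right)^{2} V{\left(-2 - 3 \right)} = \left(7 - 5\right)^{2} \left(- (-2 - 3)\right) = 2^{2} \left(\left(-1\right) \left(-5\right)\right) = 4 \cdot 5 = 20$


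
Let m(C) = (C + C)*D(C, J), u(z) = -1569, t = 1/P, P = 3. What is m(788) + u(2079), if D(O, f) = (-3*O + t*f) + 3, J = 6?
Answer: -3719353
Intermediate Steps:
t = ⅓ (t = 1/3 = ⅓ ≈ 0.33333)
D(O, f) = 3 - 3*O + f/3 (D(O, f) = (-3*O + f/3) + 3 = 3 - 3*O + f/3)
m(C) = 2*C*(5 - 3*C) (m(C) = (C + C)*(3 - 3*C + (⅓)*6) = (2*C)*(3 - 3*C + 2) = (2*C)*(5 - 3*C) = 2*C*(5 - 3*C))
m(788) + u(2079) = 2*788*(5 - 3*788) - 1569 = 2*788*(5 - 2364) - 1569 = 2*788*(-2359) - 1569 = -3717784 - 1569 = -3719353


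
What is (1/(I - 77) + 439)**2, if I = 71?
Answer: 6932689/36 ≈ 1.9257e+5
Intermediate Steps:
(1/(I - 77) + 439)**2 = (1/(71 - 77) + 439)**2 = (1/(-6) + 439)**2 = (-1/6 + 439)**2 = (2633/6)**2 = 6932689/36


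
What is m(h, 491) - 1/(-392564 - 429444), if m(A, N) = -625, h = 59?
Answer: -513754999/822008 ≈ -625.00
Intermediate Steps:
m(h, 491) - 1/(-392564 - 429444) = -625 - 1/(-392564 - 429444) = -625 - 1/(-822008) = -625 - 1*(-1/822008) = -625 + 1/822008 = -513754999/822008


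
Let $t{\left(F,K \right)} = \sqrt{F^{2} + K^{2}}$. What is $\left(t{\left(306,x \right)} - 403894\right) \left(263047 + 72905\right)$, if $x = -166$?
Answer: $-135688997088 + 671904 \sqrt{30298} \approx -1.3557 \cdot 10^{11}$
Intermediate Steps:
$\left(t{\left(306,x \right)} - 403894\right) \left(263047 + 72905\right) = \left(\sqrt{306^{2} + \left(-166\right)^{2}} - 403894\right) \left(263047 + 72905\right) = \left(\sqrt{93636 + 27556} - 403894\right) 335952 = \left(\sqrt{121192} - 403894\right) 335952 = \left(2 \sqrt{30298} - 403894\right) 335952 = \left(-403894 + 2 \sqrt{30298}\right) 335952 = -135688997088 + 671904 \sqrt{30298}$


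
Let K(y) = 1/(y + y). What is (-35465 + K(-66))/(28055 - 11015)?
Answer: -4681381/2249280 ≈ -2.0813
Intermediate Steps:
K(y) = 1/(2*y)
(-35465 + K(-66))/(28055 - 11015) = (-35465 + (½)/(-66))/(28055 - 11015) = (-35465 + (½)*(-1/66))/17040 = (-35465 - 1/132)*(1/17040) = -4681381/132*1/17040 = -4681381/2249280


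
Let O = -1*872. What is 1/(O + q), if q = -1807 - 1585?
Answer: -1/4264 ≈ -0.00023452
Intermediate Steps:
q = -3392
O = -872
1/(O + q) = 1/(-872 - 3392) = 1/(-4264) = -1/4264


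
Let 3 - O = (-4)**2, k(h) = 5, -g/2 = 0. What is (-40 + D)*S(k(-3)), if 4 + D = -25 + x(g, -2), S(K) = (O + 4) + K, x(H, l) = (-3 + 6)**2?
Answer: 240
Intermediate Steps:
g = 0 (g = -2*0 = 0)
x(H, l) = 9 (x(H, l) = 3**2 = 9)
O = -13 (O = 3 - 1*(-4)**2 = 3 - 1*16 = 3 - 16 = -13)
S(K) = -9 + K (S(K) = (-13 + 4) + K = -9 + K)
D = -20 (D = -4 + (-25 + 9) = -4 - 16 = -20)
(-40 + D)*S(k(-3)) = (-40 - 20)*(-9 + 5) = -60*(-4) = 240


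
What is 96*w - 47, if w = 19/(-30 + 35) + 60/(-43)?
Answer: 39527/215 ≈ 183.85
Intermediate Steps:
w = 517/215 (w = 19/5 + 60*(-1/43) = 19*(⅕) - 60/43 = 19/5 - 60/43 = 517/215 ≈ 2.4047)
96*w - 47 = 96*(517/215) - 47 = 49632/215 - 47 = 39527/215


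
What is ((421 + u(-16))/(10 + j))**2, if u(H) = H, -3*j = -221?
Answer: 1476225/63001 ≈ 23.432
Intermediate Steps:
j = 221/3 (j = -1/3*(-221) = 221/3 ≈ 73.667)
((421 + u(-16))/(10 + j))**2 = ((421 - 16)/(10 + 221/3))**2 = (405/(251/3))**2 = (405*(3/251))**2 = (1215/251)**2 = 1476225/63001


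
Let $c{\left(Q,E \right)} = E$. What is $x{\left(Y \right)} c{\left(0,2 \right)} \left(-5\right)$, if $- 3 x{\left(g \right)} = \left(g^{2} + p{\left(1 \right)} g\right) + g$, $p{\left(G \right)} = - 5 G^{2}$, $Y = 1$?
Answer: $-10$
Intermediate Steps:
$x{\left(g \right)} = - \frac{g^{2}}{3} + \frac{4 g}{3}$ ($x{\left(g \right)} = - \frac{\left(g^{2} + - 5 \cdot 1^{2} g\right) + g}{3} = - \frac{\left(g^{2} + \left(-5\right) 1 g\right) + g}{3} = - \frac{\left(g^{2} - 5 g\right) + g}{3} = - \frac{g^{2} - 4 g}{3} = - \frac{g^{2}}{3} + \frac{4 g}{3}$)
$x{\left(Y \right)} c{\left(0,2 \right)} \left(-5\right) = \frac{1}{3} \cdot 1 \left(4 - 1\right) 2 \left(-5\right) = \frac{1}{3} \cdot 1 \cdot 3 \cdot 2 \left(-5\right) = 1 \cdot 2 \left(-5\right) = 2 \left(-5\right) = -10$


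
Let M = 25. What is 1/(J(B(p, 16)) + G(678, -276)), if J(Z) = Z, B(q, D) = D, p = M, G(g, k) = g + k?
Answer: 1/418 ≈ 0.0023923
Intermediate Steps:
p = 25
1/(J(B(p, 16)) + G(678, -276)) = 1/(16 + (678 - 276)) = 1/(16 + 402) = 1/418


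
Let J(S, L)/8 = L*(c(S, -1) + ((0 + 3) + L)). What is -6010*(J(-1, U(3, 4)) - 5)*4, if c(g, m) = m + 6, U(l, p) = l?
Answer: -6226360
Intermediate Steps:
c(g, m) = 6 + m
J(S, L) = 8*L*(8 + L) (J(S, L) = 8*(L*((6 - 1) + ((0 + 3) + L))) = 8*(L*(5 + (3 + L))) = 8*(L*(8 + L)) = 8*L*(8 + L))
-6010*(J(-1, U(3, 4)) - 5)*4 = -6010*(8*3*(8 + 3) - 5)*4 = -6010*(8*3*11 - 5)*4 = -6010*(264 - 5)*4 = -6010*259*4 = -6010*1036 = -1*6226360 = -6226360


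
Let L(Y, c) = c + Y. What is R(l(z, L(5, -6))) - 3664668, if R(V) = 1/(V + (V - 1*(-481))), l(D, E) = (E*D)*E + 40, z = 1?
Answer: -2063208083/563 ≈ -3.6647e+6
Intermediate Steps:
L(Y, c) = Y + c
l(D, E) = 40 + D*E² (l(D, E) = (D*E)*E + 40 = D*E² + 40 = 40 + D*E²)
R(V) = 1/(481 + 2*V) (R(V) = 1/(V + (V + 481)) = 1/(V + (481 + V)) = 1/(481 + 2*V))
R(l(z, L(5, -6))) - 3664668 = 1/(481 + 2*(40 + 1*(5 - 6)²)) - 3664668 = 1/(481 + 2*(40 + 1*(-1)²)) - 3664668 = 1/(481 + 2*(40 + 1*1)) - 3664668 = 1/(481 + 2*(40 + 1)) - 3664668 = 1/(481 + 2*41) - 3664668 = 1/(481 + 82) - 3664668 = 1/563 - 3664668 = -2063208083/563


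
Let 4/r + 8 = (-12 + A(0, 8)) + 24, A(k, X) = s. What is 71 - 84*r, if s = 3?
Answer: 23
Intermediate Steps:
A(k, X) = 3
r = 4/7 (r = 4/(-8 + ((-12 + 3) + 24)) = 4/(-8 + (-9 + 24)) = 4/(-8 + 15) = 4/7 ≈ 0.57143)
71 - 84*r = 71 - 84*4/7 = 71 - 48 = 23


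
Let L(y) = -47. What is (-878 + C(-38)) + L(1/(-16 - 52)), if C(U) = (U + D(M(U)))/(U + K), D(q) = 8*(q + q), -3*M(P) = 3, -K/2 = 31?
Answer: -46223/50 ≈ -924.46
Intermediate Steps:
K = -62 (K = -2*31 = -62)
M(P) = -1 (M(P) = -1/3*3 = -1)
D(q) = 16*q (D(q) = 8*(2*q) = 16*q)
C(U) = (-16 + U)/(-62 + U) (C(U) = (U + 16*(-1))/(U - 62) = (U - 16)/(-62 + U) = (-16 + U)/(-62 + U))
(-878 + C(-38)) + L(1/(-16 - 52)) = (-878 + (-16 - 38)/(-62 - 38)) - 47 = (-878 - 54/(-100)) - 47 = (-878 - 1/100*(-54)) - 47 = (-878 + 27/50) - 47 = -43873/50 - 47 = -46223/50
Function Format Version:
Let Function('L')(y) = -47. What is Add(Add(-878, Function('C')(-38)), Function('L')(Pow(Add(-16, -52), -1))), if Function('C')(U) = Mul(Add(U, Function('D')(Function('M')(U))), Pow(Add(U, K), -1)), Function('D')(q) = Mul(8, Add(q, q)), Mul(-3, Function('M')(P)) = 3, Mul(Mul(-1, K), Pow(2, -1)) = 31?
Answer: Rational(-46223, 50) ≈ -924.46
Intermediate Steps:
K = -62 (K = Mul(-2, 31) = -62)
Function('M')(P) = -1 (Function('M')(P) = Mul(Rational(-1, 3), 3) = -1)
Function('D')(q) = Mul(16, q) (Function('D')(q) = Mul(8, Mul(2, q)) = Mul(16, q))
Function('C')(U) = Mul(Pow(Add(-62, U), -1), Add(-16, U)) (Function('C')(U) = Mul(Add(U, Mul(16, -1)), Pow(Add(U, -62), -1)) = Mul(Add(U, -16), Pow(Add(-62, U), -1)) = Mul(Add(-16, U), Pow(Add(-62, U), -1)) = Mul(Pow(Add(-62, U), -1), Add(-16, U)))
Add(Add(-878, Function('C')(-38)), Function('L')(Pow(Add(-16, -52), -1))) = Add(Add(-878, Mul(Pow(Add(-62, -38), -1), Add(-16, -38))), -47) = Add(Add(-878, Mul(Pow(-100, -1), -54)), -47) = Add(Add(-878, Mul(Rational(-1, 100), -54)), -47) = Add(Add(-878, Rational(27, 50)), -47) = Add(Rational(-43873, 50), -47) = Rational(-46223, 50)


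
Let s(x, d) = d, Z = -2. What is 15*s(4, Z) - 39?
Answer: -69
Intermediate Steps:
15*s(4, Z) - 39 = 15*(-2) - 39 = -30 - 39 = -69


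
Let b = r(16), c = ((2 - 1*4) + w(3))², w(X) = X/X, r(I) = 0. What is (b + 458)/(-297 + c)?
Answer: -229/148 ≈ -1.5473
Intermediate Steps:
w(X) = 1
c = 1 (c = ((2 - 1*4) + 1)² = ((2 - 4) + 1)² = (-2 + 1)² = (-1)² = 1)
b = 0
(b + 458)/(-297 + c) = (0 + 458)/(-297 + 1) = 458/(-296) = 458*(-1/296) = -229/148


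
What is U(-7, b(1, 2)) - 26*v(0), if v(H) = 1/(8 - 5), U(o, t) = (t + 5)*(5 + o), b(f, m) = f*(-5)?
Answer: -26/3 ≈ -8.6667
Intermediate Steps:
b(f, m) = -5*f
U(o, t) = (5 + o)*(5 + t) (U(o, t) = (5 + t)*(5 + o) = (5 + o)*(5 + t))
v(H) = 1/3
U(-7, b(1, 2)) - 26*v(0) = (25 + 5*(-7) + 5*(-5*1) - (-35)) - 26*1/3 = (25 - 35 + 5*(-5) - 7*(-5)) - 26/3 = (25 - 35 - 25 + 35) - 26/3 = 0 - 26/3 = -26/3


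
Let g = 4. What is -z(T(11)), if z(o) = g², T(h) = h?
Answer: -16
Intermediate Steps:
z(o) = 16 (z(o) = 4² = 16)
-z(T(11)) = -1*16 = -16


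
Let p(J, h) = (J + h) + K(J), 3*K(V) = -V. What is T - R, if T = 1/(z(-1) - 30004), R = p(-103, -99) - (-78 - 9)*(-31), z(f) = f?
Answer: 257862967/90015 ≈ 2864.7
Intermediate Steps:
K(V) = -V/3 (K(V) = (-V)/3 = -V/3)
p(J, h) = h + 2*J/3 (p(J, h) = (J + h) - J/3 = h + 2*J/3)
R = -8594/3 (R = (-99 + (⅔)*(-103)) - (-78 - 9)*(-31) = (-99 - 206/3) - (-87)*(-31) = -503/3 - 1*2697 = -503/3 - 2697 = -8594/3 ≈ -2864.7)
T = -1/30005 (T = 1/(-1 - 30004) = 1/(-30005) = -1/30005 ≈ -3.3328e-5)
T - R = -1/30005 - 1*(-8594/3) = -1/30005 + 8594/3 = 257862967/90015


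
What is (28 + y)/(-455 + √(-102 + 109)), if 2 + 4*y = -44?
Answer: -715/19716 - 11*√7/138012 ≈ -0.036476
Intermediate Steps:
y = -23/2 (y = -½ + (¼)*(-44) = -½ - 11 = -23/2 ≈ -11.500)
(28 + y)/(-455 + √(-102 + 109)) = (28 - 23/2)/(-455 + √(-102 + 109)) = 33/(2*(-455 + √7))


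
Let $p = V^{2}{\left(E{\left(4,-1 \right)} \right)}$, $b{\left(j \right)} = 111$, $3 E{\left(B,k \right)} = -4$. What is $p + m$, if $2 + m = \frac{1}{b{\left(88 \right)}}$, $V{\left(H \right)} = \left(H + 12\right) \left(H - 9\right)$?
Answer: $\frac{36404401}{2997} \approx 12147.0$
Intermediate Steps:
$E{\left(B,k \right)} = - \frac{4}{3}$ ($E{\left(B,k \right)} = \frac{1}{3} \left(-4\right) = - \frac{4}{3}$)
$V{\left(H \right)} = \left(-9 + H\right) \left(12 + H\right)$ ($V{\left(H \right)} = \left(12 + H\right) \left(-9 + H\right) = \left(-9 + H\right) \left(12 + H\right)$)
$m = - \frac{221}{111}$ ($m = -2 + \frac{1}{111} = - \frac{221}{111} \approx -1.991$)
$p = \frac{984064}{81}$ ($p = \left(-108 + \left(- \frac{4}{3}\right)^{2} + 3 \left(- \frac{4}{3}\right)\right)^{2} = \left(-108 + \frac{16}{9} - 4\right)^{2} = \left(- \frac{992}{9}\right)^{2} = \frac{984064}{81} \approx 12149.0$)
$p + m = \frac{984064}{81} - \frac{221}{111} = \frac{36404401}{2997}$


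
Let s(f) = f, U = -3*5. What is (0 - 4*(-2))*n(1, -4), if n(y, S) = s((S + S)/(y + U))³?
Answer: 512/343 ≈ 1.4927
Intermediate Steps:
U = -15
n(y, S) = 8*S³/(-15 + y)³ (n(y, S) = ((S + S)/(y - 15))³ = ((2*S)/(-15 + y))³ = (2*S/(-15 + y))³ = 8*S³/(-15 + y)³)
(0 - 4*(-2))*n(1, -4) = (0 - 4*(-2))*(8*(-4)³/(-15 + 1)³) = (0 + 8)*(8*(-64)/(-14)³) = 8*(8*(-64)*(-1/2744)) = 8*(64/343) = 512/343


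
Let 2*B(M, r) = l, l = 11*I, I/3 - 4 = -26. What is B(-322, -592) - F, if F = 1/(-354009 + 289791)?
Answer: -23311133/64218 ≈ -363.00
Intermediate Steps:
I = -66 (I = 12 + 3*(-26) = 12 - 78 = -66)
l = -726 (l = 11*(-66) = -726)
B(M, r) = -363 (B(M, r) = (1/2)*(-726) = -363)
F = -1/64218 (F = 1/(-64218) = -1/64218 ≈ -1.5572e-5)
B(-322, -592) - F = -363 - 1*(-1/64218) = -363 + 1/64218 = -23311133/64218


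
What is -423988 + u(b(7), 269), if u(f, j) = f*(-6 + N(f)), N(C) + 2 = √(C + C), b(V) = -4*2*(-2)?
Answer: -424116 + 64*√2 ≈ -4.2403e+5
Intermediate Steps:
b(V) = 16 (b(V) = -8*(-2) = 16)
N(C) = -2 + √2*√C (N(C) = -2 + √(C + C) = -2 + √(2*C) = -2 + √2*√C)
u(f, j) = f*(-8 + √2*√f) (u(f, j) = f*(-6 + (-2 + √2*√f)) = f*(-8 + √2*√f))
-423988 + u(b(7), 269) = -423988 + 16*(-8 + √2*√16) = -423988 + 16*(-8 + √2*4) = -423988 + 16*(-8 + 4*√2) = -423988 + (-128 + 64*√2) = -424116 + 64*√2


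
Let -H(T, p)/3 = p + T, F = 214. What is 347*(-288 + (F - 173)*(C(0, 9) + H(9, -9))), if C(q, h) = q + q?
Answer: -99936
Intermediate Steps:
H(T, p) = -3*T - 3*p (H(T, p) = -3*(p + T) = -3*(T + p) = -3*T - 3*p)
C(q, h) = 2*q
347*(-288 + (F - 173)*(C(0, 9) + H(9, -9))) = 347*(-288 + (214 - 173)*(2*0 + (-3*9 - 3*(-9)))) = 347*(-288 + 41*(0 + (-27 + 27))) = 347*(-288 + 41*(0 + 0)) = 347*(-288 + 41*0) = 347*(-288 + 0) = 347*(-288) = -99936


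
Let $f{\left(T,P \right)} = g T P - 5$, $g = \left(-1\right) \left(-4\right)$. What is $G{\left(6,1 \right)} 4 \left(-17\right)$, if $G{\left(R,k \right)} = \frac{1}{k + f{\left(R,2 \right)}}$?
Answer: $- \frac{17}{11} \approx -1.5455$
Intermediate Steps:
$g = 4$
$f{\left(T,P \right)} = -5 + 4 P T$ ($f{\left(T,P \right)} = 4 T P - 5 = 4 P T - 5 = -5 + 4 P T$)
$G{\left(R,k \right)} = \frac{1}{-5 + k + 8 R}$ ($G{\left(R,k \right)} = \frac{1}{k + \left(-5 + 4 \cdot 2 R\right)} = \frac{1}{k + \left(-5 + 8 R\right)} = \frac{1}{-5 + k + 8 R}$)
$G{\left(6,1 \right)} 4 \left(-17\right) = \frac{1}{-5 + 1 + 8 \cdot 6} \cdot 4 \left(-17\right) = \frac{1}{-5 + 1 + 48} \cdot 4 \left(-17\right) = \frac{1}{44} \cdot 4 \left(-17\right) = \frac{1}{11} \left(-17\right) = - \frac{17}{11}$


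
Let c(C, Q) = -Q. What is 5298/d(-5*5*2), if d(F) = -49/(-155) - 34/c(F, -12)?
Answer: -4927140/2341 ≈ -2104.7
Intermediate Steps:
d(F) = -2341/930 (d(F) = -49/(-155) - 34/((-1*(-12))) = -49*(-1/155) - 34/12 = 49/155 - 34*1/12 = 49/155 - 17/6 = -2341/930)
5298/d(-5*5*2) = 5298/(-2341/930) = 5298*(-930/2341) = -4927140/2341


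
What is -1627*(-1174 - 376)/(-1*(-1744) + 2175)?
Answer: 2521850/3919 ≈ 643.49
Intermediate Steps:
-1627*(-1174 - 376)/(-1*(-1744) + 2175) = -(-2521850)/(1744 + 2175) = -(-2521850)/3919 = -1627*(-1550/3919) = 2521850/3919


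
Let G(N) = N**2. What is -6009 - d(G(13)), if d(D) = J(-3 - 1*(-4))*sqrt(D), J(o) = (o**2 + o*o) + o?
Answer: -6048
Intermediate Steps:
J(o) = o + 2*o**2 (J(o) = (o**2 + o**2) + o = 2*o**2 + o = o + 2*o**2)
d(D) = 3*sqrt(D) (d(D) = ((-3 - 1*(-4))*(1 + 2*(-3 - 1*(-4))))*sqrt(D) = ((-3 + 4)*(1 + 2*(-3 + 4)))*sqrt(D) = (1*(1 + 2*1))*sqrt(D) = (1*(1 + 2))*sqrt(D) = (1*3)*sqrt(D) = 3*sqrt(D))
-6009 - d(G(13)) = -6009 - 3*sqrt(13**2) = -6009 - 3*sqrt(169) = -6009 - 3*13 = -6009 - 1*39 = -6009 - 39 = -6048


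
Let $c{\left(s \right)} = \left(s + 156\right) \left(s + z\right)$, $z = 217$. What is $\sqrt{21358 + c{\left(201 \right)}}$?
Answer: $2 \sqrt{42646} \approx 413.02$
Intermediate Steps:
$c{\left(s \right)} = \left(156 + s\right) \left(217 + s\right)$ ($c{\left(s \right)} = \left(s + 156\right) \left(s + 217\right) = \left(156 + s\right) \left(217 + s\right)$)
$\sqrt{21358 + c{\left(201 \right)}} = \sqrt{21358 + \left(33852 + 201^{2} + 373 \cdot 201\right)} = \sqrt{21358 + \left(33852 + 40401 + 74973\right)} = \sqrt{21358 + 149226} = \sqrt{170584} = 2 \sqrt{42646}$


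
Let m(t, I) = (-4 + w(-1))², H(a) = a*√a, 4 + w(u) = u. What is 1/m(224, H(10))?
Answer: 1/81 ≈ 0.012346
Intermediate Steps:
w(u) = -4 + u
H(a) = a^(3/2)
m(t, I) = 81 (m(t, I) = (-4 + (-4 - 1))² = (-4 - 5)² = (-9)² = 81)
1/m(224, H(10)) = 1/81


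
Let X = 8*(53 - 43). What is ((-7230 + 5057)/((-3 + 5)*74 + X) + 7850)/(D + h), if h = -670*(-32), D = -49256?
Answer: -1787627/6342048 ≈ -0.28187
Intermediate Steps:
X = 80 (X = 8*10 = 80)
h = 21440
((-7230 + 5057)/((-3 + 5)*74 + X) + 7850)/(D + h) = ((-7230 + 5057)/((-3 + 5)*74 + 80) + 7850)/(-49256 + 21440) = (-2173/(2*74 + 80) + 7850)/(-27816) = (-2173/(148 + 80) + 7850)*(-1/27816) = (-2173/228 + 7850)*(-1/27816) = (1787627/228)*(-1/27816) = -1787627/6342048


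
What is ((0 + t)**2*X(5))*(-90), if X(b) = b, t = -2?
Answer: -1800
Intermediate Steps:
((0 + t)**2*X(5))*(-90) = ((0 - 2)**2*5)*(-90) = ((-2)**2*5)*(-90) = (4*5)*(-90) = 20*(-90) = -1800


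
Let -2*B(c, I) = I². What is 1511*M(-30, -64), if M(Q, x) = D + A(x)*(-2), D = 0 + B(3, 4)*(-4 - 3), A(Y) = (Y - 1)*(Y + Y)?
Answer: -25058424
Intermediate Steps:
B(c, I) = -I²/2
A(Y) = 2*Y*(-1 + Y) (A(Y) = (-1 + Y)*(2*Y) = 2*Y*(-1 + Y))
D = 56 (D = 0 + (-½*4²)*(-4 - 3) = 0 - ½*16*(-7) = 0 - 8*(-7) = 0 + 56 = 56)
M(Q, x) = 56 - 4*x*(-1 + x) (M(Q, x) = 56 + (2*x*(-1 + x))*(-2) = 56 - 4*x*(-1 + x))
1511*M(-30, -64) = 1511*(56 - 4*(-64)*(-1 - 64)) = 1511*(56 - 4*(-64)*(-65)) = 1511*(56 - 16640) = 1511*(-16584) = -25058424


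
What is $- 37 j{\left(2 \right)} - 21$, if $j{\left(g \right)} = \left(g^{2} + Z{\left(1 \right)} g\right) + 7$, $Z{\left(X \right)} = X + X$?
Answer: $-576$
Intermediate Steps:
$Z{\left(X \right)} = 2 X$
$j{\left(g \right)} = 7 + g^{2} + 2 g$ ($j{\left(g \right)} = \left(g^{2} + 2 \cdot 1 g\right) + 7 = \left(g^{2} + 2 g\right) + 7 = 7 + g^{2} + 2 g$)
$- 37 j{\left(2 \right)} - 21 = - 37 \left(7 + 2^{2} + 2 \cdot 2\right) - 21 = - 37 \left(7 + 4 + 4\right) - 21 = \left(-37\right) 15 - 21 = -555 - 21 = -576$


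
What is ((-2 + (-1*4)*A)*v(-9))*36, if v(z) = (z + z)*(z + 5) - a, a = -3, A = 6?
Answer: -70200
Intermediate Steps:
v(z) = 3 + 2*z*(5 + z) (v(z) = (z + z)*(z + 5) - 1*(-3) = (2*z)*(5 + z) + 3 = 2*z*(5 + z) + 3 = 3 + 2*z*(5 + z))
((-2 + (-1*4)*A)*v(-9))*36 = ((-2 - 1*4*6)*(3 + 2*(-9)² + 10*(-9)))*36 = ((-2 - 4*6)*(3 + 2*81 - 90))*36 = ((-2 - 24)*(3 + 162 - 90))*36 = -26*75*36 = -1950*36 = -70200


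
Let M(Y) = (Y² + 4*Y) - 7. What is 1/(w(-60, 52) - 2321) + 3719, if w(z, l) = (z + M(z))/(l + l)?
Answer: 885460325/238091 ≈ 3719.0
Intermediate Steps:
M(Y) = -7 + Y² + 4*Y
w(z, l) = (-7 + z² + 5*z)/(2*l) (w(z, l) = (z + (-7 + z² + 4*z))/(l + l) = (-7 + z² + 5*z)/((2*l)) = (-7 + z² + 5*z)*(1/(2*l)) = (-7 + z² + 5*z)/(2*l))
1/(w(-60, 52) - 2321) + 3719 = 1/((½)*(-7 + (-60)² + 5*(-60))/52 - 2321) + 3719 = 1/((½)*(1/52)*(-7 + 3600 - 300) - 2321) + 3719 = 1/((½)*(1/52)*3293 - 2321) + 3719 = 1/(3293/104 - 2321) + 3719 = 1/(-238091/104) + 3719 = -104/238091 + 3719 = 885460325/238091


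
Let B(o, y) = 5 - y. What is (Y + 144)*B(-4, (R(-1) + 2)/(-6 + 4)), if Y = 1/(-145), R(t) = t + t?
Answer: 20879/29 ≈ 719.97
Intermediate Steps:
R(t) = 2*t
Y = -1/145 ≈ -0.0068966
(Y + 144)*B(-4, (R(-1) + 2)/(-6 + 4)) = (-1/145 + 144)*(5 - (2*(-1) + 2)/(-6 + 4)) = 20879*(5 - (-2 + 2)/(-2))/145 = 20879*(5 - 0*(-1)/2)/145 = 20879*(5 - 1*0)/145 = 20879*(5 + 0)/145 = (20879/145)*5 = 20879/29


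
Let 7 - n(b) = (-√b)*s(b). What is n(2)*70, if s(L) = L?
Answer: 490 + 140*√2 ≈ 687.99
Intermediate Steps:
n(b) = 7 + b^(3/2) (n(b) = 7 - (-√b)*b = 7 - (-1)*b^(3/2) = 7 + b^(3/2))
n(2)*70 = (7 + 2^(3/2))*70 = (7 + 2*√2)*70 = 490 + 140*√2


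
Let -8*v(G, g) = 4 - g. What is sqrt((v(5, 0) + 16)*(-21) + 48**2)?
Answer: sqrt(7914)/2 ≈ 44.480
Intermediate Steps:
v(G, g) = -1/2 + g/8 (v(G, g) = -(4 - g)/8 = -1/2 + g/8)
sqrt((v(5, 0) + 16)*(-21) + 48**2) = sqrt(((-1/2 + (1/8)*0) + 16)*(-21) + 48**2) = sqrt(((-1/2 + 0) + 16)*(-21) + 2304) = sqrt((-1/2 + 16)*(-21) + 2304) = sqrt((31/2)*(-21) + 2304) = sqrt(-651/2 + 2304) = sqrt(3957/2) = sqrt(7914)/2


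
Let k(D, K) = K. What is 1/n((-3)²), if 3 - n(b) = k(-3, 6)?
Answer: -⅓ ≈ -0.33333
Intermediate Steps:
n(b) = -3 (n(b) = 3 - 1*6 = 3 - 6 = -3)
1/n((-3)²) = 1/(-3) = -⅓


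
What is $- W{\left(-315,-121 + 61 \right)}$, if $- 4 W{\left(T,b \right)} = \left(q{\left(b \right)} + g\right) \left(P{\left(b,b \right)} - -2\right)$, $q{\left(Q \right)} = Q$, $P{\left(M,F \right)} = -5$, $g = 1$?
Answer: $\frac{177}{4} \approx 44.25$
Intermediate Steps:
$W{\left(T,b \right)} = \frac{3}{4} + \frac{3 b}{4}$ ($W{\left(T,b \right)} = - \frac{\left(b + 1\right) \left(-5 - -2\right)}{4} = - \frac{\left(1 + b\right) \left(-5 + 2\right)}{4} = - \frac{\left(1 + b\right) \left(-3\right)}{4} = - \frac{-3 - 3 b}{4} = \frac{3}{4} + \frac{3 b}{4}$)
$- W{\left(-315,-121 + 61 \right)} = - (\frac{3}{4} + \frac{3 \left(-121 + 61\right)}{4}) = - (\frac{3}{4} + \frac{3}{4} \left(-60\right)) = - (\frac{3}{4} - 45) = \left(-1\right) \left(- \frac{177}{4}\right) = \frac{177}{4}$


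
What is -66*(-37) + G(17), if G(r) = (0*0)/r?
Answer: 2442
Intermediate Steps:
G(r) = 0 (G(r) = 0/r = 0)
-66*(-37) + G(17) = -66*(-37) + 0 = 2442 + 0 = 2442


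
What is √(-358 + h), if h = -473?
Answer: I*√831 ≈ 28.827*I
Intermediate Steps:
√(-358 + h) = √(-358 - 473) = √(-831) = I*√831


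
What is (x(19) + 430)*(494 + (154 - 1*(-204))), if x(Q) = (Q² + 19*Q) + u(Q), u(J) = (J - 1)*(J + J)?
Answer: 1564272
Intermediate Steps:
u(J) = 2*J*(-1 + J) (u(J) = (-1 + J)*(2*J) = 2*J*(-1 + J))
x(Q) = Q² + 19*Q + 2*Q*(-1 + Q) (x(Q) = (Q² + 19*Q) + 2*Q*(-1 + Q) = Q² + 19*Q + 2*Q*(-1 + Q))
(x(19) + 430)*(494 + (154 - 1*(-204))) = (19*(17 + 3*19) + 430)*(494 + (154 - 1*(-204))) = (19*(17 + 57) + 430)*(494 + (154 + 204)) = (19*74 + 430)*(494 + 358) = (1406 + 430)*852 = 1836*852 = 1564272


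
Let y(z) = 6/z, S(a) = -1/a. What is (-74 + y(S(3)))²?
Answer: 8464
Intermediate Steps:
(-74 + y(S(3)))² = (-74 + 6/((-1/3)))² = (-74 + 6/((-1*⅓)))² = (-74 + 6/(-⅓))² = (-74 + 6*(-3))² = (-74 - 18)² = (-92)² = 8464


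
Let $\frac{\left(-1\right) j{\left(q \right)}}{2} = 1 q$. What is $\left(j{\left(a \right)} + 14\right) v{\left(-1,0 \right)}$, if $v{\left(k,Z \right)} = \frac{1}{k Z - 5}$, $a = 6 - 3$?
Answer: $- \frac{8}{5} \approx -1.6$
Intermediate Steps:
$a = 3$
$j{\left(q \right)} = - 2 q$ ($j{\left(q \right)} = - 2 \cdot 1 q = - 2 q$)
$v{\left(k,Z \right)} = \frac{1}{-5 + Z k}$ ($v{\left(k,Z \right)} = \frac{1}{Z k - 5} = \frac{1}{-5 + Z k}$)
$\left(j{\left(a \right)} + 14\right) v{\left(-1,0 \right)} = \frac{\left(-2\right) 3 + 14}{-5 + 0 \left(-1\right)} = \frac{-6 + 14}{-5 + 0} = \frac{8}{-5} = 8 \left(- \frac{1}{5}\right) = - \frac{8}{5}$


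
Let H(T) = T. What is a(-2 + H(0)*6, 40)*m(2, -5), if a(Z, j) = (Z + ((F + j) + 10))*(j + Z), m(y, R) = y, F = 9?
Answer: 4332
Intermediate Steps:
a(Z, j) = (Z + j)*(19 + Z + j) (a(Z, j) = (Z + ((9 + j) + 10))*(j + Z) = (Z + (19 + j))*(Z + j) = (19 + Z + j)*(Z + j) = (Z + j)*(19 + Z + j))
a(-2 + H(0)*6, 40)*m(2, -5) = ((-2 + 0*6)² + 40² + 19*(-2 + 0*6) + 19*40 + 2*(-2 + 0*6)*40)*2 = ((-2 + 0)² + 1600 + 19*(-2 + 0) + 760 + 2*(-2 + 0)*40)*2 = ((-2)² + 1600 + 19*(-2) + 760 + 2*(-2)*40)*2 = (4 + 1600 - 38 + 760 - 160)*2 = 2166*2 = 4332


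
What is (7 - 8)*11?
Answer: -11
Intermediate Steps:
(7 - 8)*11 = -1*11 = -11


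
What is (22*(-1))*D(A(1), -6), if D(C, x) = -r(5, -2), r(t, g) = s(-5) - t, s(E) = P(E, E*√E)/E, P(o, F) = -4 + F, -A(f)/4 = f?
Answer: -462/5 + 22*I*√5 ≈ -92.4 + 49.193*I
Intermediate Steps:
A(f) = -4*f
s(E) = (-4 + E^(3/2))/E (s(E) = (-4 + E*√E)/E = (-4 + E^(3/2))/E)
r(t, g) = ⅘ - t + I*√5 (r(t, g) = (-4 + (-5)^(3/2))/(-5) - t = -(-4 - 5*I*√5)/5 - t = (⅘ + I*√5) - t = ⅘ - t + I*√5)
D(C, x) = 21/5 - I*√5 (D(C, x) = -(⅘ - 1*5 + I*√5) = -(⅘ - 5 + I*√5) = -(-21/5 + I*√5) = 21/5 - I*√5)
(22*(-1))*D(A(1), -6) = (22*(-1))*(21/5 - I*√5) = -22*(21/5 - I*√5) = -462/5 + 22*I*√5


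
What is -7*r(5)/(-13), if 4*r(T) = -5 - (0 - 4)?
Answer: -7/52 ≈ -0.13462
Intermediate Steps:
r(T) = -¼ (r(T) = (-5 - (0 - 4))/4 = (-5 - 1*(-4))/4 = (-5 + 4)/4 = (¼)*(-1) = -¼)
-7*r(5)/(-13) = -7*(-¼)/(-13) = (7/4)*(-1/13) = -7/52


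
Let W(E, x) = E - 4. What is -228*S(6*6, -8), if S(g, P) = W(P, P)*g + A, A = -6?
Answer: 99864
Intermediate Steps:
W(E, x) = -4 + E
S(g, P) = -6 + g*(-4 + P) (S(g, P) = (-4 + P)*g - 6 = g*(-4 + P) - 6 = -6 + g*(-4 + P))
-228*S(6*6, -8) = -228*(-6 + (6*6)*(-4 - 8)) = -228*(-6 + 36*(-12)) = -228*(-6 - 432) = -228*(-438) = 99864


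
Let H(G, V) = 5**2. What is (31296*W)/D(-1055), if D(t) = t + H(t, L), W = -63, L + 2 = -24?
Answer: 985824/515 ≈ 1914.2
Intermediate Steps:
L = -26 (L = -2 - 24 = -26)
H(G, V) = 25
D(t) = 25 + t (D(t) = t + 25 = 25 + t)
(31296*W)/D(-1055) = (31296*(-63))/(25 - 1055) = -1971648/(-1030) = -1971648*(-1/1030) = 985824/515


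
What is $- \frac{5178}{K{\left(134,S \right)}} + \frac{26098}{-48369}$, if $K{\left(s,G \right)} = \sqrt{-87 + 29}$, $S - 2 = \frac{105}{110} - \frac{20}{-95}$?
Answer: $- \frac{26098}{48369} + \frac{2589 i \sqrt{58}}{29} \approx -0.53956 + 679.9 i$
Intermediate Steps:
$S = \frac{1323}{418}$ ($S = 2 + \left(\frac{105}{110} - \frac{20}{-95}\right) = 2 + \left(105 \cdot \frac{1}{110} - - \frac{4}{19}\right) = 2 + \left(\frac{21}{22} + \frac{4}{19}\right) = 2 + \frac{487}{418} = \frac{1323}{418} \approx 3.1651$)
$K{\left(s,G \right)} = i \sqrt{58}$ ($K{\left(s,G \right)} = \sqrt{-58} = i \sqrt{58}$)
$- \frac{5178}{K{\left(134,S \right)}} + \frac{26098}{-48369} = - \frac{5178}{i \sqrt{58}} + \frac{26098}{-48369} = - 5178 \left(- \frac{i \sqrt{58}}{58}\right) + 26098 \left(- \frac{1}{48369}\right) = \frac{2589 i \sqrt{58}}{29} - \frac{26098}{48369} = - \frac{26098}{48369} + \frac{2589 i \sqrt{58}}{29}$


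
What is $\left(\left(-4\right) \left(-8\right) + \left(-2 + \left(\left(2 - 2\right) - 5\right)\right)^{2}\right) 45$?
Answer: $3645$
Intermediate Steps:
$\left(\left(-4\right) \left(-8\right) + \left(-2 + \left(\left(2 - 2\right) - 5\right)\right)^{2}\right) 45 = \left(32 + \left(-2 + \left(0 - 5\right)\right)^{2}\right) 45 = \left(32 + \left(-2 - 5\right)^{2}\right) 45 = \left(32 + \left(-7\right)^{2}\right) 45 = \left(32 + 49\right) 45 = 81 \cdot 45 = 3645$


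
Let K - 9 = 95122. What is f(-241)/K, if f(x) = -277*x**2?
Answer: -16088437/95131 ≈ -169.12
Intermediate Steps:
K = 95131 (K = 9 + 95122 = 95131)
f(-241)/K = -277*(-241)**2/95131 = -277*58081*(1/95131) = -16088437*1/95131 = -16088437/95131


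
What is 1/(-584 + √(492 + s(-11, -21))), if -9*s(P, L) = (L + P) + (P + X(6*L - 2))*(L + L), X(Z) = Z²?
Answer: -2628/1188689 - 3*√692126/2377378 ≈ -0.0032607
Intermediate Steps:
s(P, L) = -L/9 - P/9 - 2*L*(P + (-2 + 6*L)²)/9 (s(P, L) = -((L + P) + (P + (6*L - 2)²)*(L + L))/9 = -((L + P) + (P + (-2 + 6*L)²)*(2*L))/9 = -((L + P) + 2*L*(P + (-2 + 6*L)²))/9 = -(L + P + 2*L*(P + (-2 + 6*L)²))/9 = -L/9 - P/9 - 2*L*(P + (-2 + 6*L)²)/9)
1/(-584 + √(492 + s(-11, -21))) = 1/(-584 + √(492 + (-⅑*(-21) - ⅑*(-11) - 8/9*(-21)*(-1 + 3*(-21))² - 2/9*(-21)*(-11)))) = 1/(-584 + √(492 + (7/3 + 11/9 - 8/9*(-21)*(-1 - 63)² - 154/3))) = 1/(-584 + √(492 + (7/3 + 11/9 - 8/9*(-21)*(-64)² - 154/3))) = 1/(-584 + √(492 + (7/3 + 11/9 - 8/9*(-21)*4096 - 154/3))) = 1/(-584 + √(492 + (7/3 + 11/9 + 229376/3 - 154/3))) = 1/(-584 + √(492 + 687698/9)) = 1/(-584 + √(692126/9)) = 1/(-584 + √692126/3)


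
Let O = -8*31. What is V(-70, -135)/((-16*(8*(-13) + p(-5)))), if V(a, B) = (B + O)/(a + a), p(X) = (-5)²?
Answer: 383/176960 ≈ 0.0021643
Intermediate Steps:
O = -248
p(X) = 25
V(a, B) = (-248 + B)/(2*a) (V(a, B) = (B - 248)/(a + a) = (-248 + B)/((2*a)) = (-248 + B)*(1/(2*a)) = (-248 + B)/(2*a))
V(-70, -135)/((-16*(8*(-13) + p(-5)))) = ((½)*(-248 - 135)/(-70))/((-16*(8*(-13) + 25))) = ((½)*(-1/70)*(-383))/((-16*(-104 + 25))) = 383/(140*((-16*(-79)))) = (383/140)/1264 = (383/140)*(1/1264) = 383/176960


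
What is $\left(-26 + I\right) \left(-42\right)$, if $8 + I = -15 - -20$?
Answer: $1218$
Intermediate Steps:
$I = -3$ ($I = -8 - -5 = -8 + \left(-15 + 20\right) = -8 + 5 = -3$)
$\left(-26 + I\right) \left(-42\right) = \left(-26 - 3\right) \left(-42\right) = \left(-29\right) \left(-42\right) = 1218$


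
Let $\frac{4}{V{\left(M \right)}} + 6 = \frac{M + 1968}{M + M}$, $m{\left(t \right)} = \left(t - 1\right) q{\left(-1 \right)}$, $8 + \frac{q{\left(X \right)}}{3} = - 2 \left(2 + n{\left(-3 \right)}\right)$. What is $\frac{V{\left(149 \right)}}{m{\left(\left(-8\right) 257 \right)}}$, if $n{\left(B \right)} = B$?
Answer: $\frac{596}{6090777} \approx 9.7853 \cdot 10^{-5}$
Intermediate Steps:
$q{\left(X \right)} = -18$ ($q{\left(X \right)} = -24 + 3 \left(- 2 \left(2 - 3\right)\right) = -24 + 3 \left(\left(-2\right) \left(-1\right)\right) = -24 + 3 \cdot 2 = -24 + 6 = -18$)
$m{\left(t \right)} = 18 - 18 t$ ($m{\left(t \right)} = \left(t - 1\right) \left(-18\right) = \left(-1 + t\right) \left(-18\right) = 18 - 18 t$)
$V{\left(M \right)} = \frac{4}{-6 + \frac{1968 + M}{2 M}}$ ($V{\left(M \right)} = \frac{4}{-6 + \frac{M + 1968}{M + M}} = \frac{4}{-6 + \frac{1968 + M}{2 M}}$)
$\frac{V{\left(149 \right)}}{m{\left(\left(-8\right) 257 \right)}} = \frac{\left(-8\right) 149 \frac{1}{-1968 + 11 \cdot 149}}{18 - 18 \left(\left(-8\right) 257\right)} = \frac{\left(-8\right) 149 \frac{1}{-1968 + 1639}}{18 - -37008} = \frac{\left(-8\right) 149 \frac{1}{-329}}{18 + 37008} = \frac{\left(-8\right) 149 \left(- \frac{1}{329}\right)}{37026} = \frac{1192}{329} \cdot \frac{1}{37026} = \frac{596}{6090777}$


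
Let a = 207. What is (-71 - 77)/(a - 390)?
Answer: 148/183 ≈ 0.80874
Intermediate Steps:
(-71 - 77)/(a - 390) = (-71 - 77)/(207 - 390) = -148/(-183) = -148*(-1/183) = 148/183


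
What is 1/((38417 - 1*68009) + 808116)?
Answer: 1/778524 ≈ 1.2845e-6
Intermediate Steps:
1/((38417 - 1*68009) + 808116) = 1/((38417 - 68009) + 808116) = 1/(-29592 + 808116) = 1/778524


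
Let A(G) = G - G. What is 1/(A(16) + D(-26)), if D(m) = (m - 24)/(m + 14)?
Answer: 6/25 ≈ 0.24000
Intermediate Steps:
A(G) = 0
D(m) = (-24 + m)/(14 + m)
1/(A(16) + D(-26)) = 1/(0 + (-24 - 26)/(14 - 26)) = 1/(0 - 50/(-12)) = 1/(0 - 1/12*(-50)) = 1/(0 + 25/6) = 1/(25/6) = 6/25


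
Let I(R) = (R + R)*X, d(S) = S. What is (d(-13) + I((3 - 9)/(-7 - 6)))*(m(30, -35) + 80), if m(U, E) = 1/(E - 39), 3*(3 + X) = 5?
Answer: -29595/26 ≈ -1138.3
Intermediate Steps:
X = -4/3 (X = -3 + (⅓)*5 = -3 + 5/3 = -4/3 ≈ -1.3333)
I(R) = -8*R/3 (I(R) = (R + R)*(-4/3) = (2*R)*(-4/3) = -8*R/3)
m(U, E) = 1/(-39 + E)
(d(-13) + I((3 - 9)/(-7 - 6)))*(m(30, -35) + 80) = (-13 - 8*(3 - 9)/(3*(-7 - 6)))*(1/(-39 - 35) + 80) = (-13 - (-16)/(-13))*(1/(-74) + 80) = (-13 - (-16)*(-1)/13)*(-1/74 + 80) = (-13 - 8/3*6/13)*(5919/74) = (-13 - 16/13)*(5919/74) = -185/13*5919/74 = -29595/26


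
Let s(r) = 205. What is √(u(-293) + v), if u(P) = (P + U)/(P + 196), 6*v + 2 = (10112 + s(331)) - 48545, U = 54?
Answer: I*√539350458/291 ≈ 79.807*I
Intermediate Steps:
v = -19115/3 (v = -⅓ + ((10112 + 205) - 48545)/6 = -⅓ + (10317 - 48545)/6 = -⅓ + (⅙)*(-38228) = -⅓ - 19114/3 = -19115/3 ≈ -6371.7)
u(P) = (54 + P)/(196 + P) (u(P) = (P + 54)/(P + 196) = (54 + P)/(196 + P))
√(u(-293) + v) = √((54 - 293)/(196 - 293) - 19115/3) = √(-239/(-97) - 19115/3) = √(-1/97*(-239) - 19115/3) = √(239/97 - 19115/3) = √(-1853438/291) = I*√539350458/291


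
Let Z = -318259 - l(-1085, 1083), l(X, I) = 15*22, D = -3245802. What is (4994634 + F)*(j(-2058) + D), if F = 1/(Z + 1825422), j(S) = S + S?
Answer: -24459140697394351914/1506833 ≈ -1.6232e+13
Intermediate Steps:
l(X, I) = 330
Z = -318589 (Z = -318259 - 1*330 = -318259 - 330 = -318589)
j(S) = 2*S
F = 1/1506833 (F = 1/(-318589 + 1825422) = 1/1506833 ≈ 6.6364e-7)
(4994634 + F)*(j(-2058) + D) = (4994634 + 1/1506833)*(2*(-2058) - 3245802) = 7526079334123*(-4116 - 3245802)/1506833 = (7526079334123/1506833)*(-3249918) = -24459140697394351914/1506833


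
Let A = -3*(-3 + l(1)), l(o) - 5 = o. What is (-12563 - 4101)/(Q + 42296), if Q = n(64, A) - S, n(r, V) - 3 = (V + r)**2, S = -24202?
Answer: -8332/34763 ≈ -0.23968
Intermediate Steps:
l(o) = 5 + o
A = -9 (A = -3*(-3 + (5 + 1)) = -3*(-3 + 6) = -3*3 = -9)
n(r, V) = 3 + (V + r)**2
Q = 27230 (Q = (3 + (-9 + 64)**2) - 1*(-24202) = (3 + 55**2) + 24202 = (3 + 3025) + 24202 = 3028 + 24202 = 27230)
(-12563 - 4101)/(Q + 42296) = (-12563 - 4101)/(27230 + 42296) = -16664/69526 = -16664*1/69526 = -8332/34763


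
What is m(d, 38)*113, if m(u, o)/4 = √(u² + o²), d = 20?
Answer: 904*√461 ≈ 19410.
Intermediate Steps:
m(u, o) = 4*√(o² + u²) (m(u, o) = 4*√(u² + o²) = 4*√(o² + u²))
m(d, 38)*113 = (4*√(38² + 20²))*113 = (4*√(1444 + 400))*113 = (4*√1844)*113 = (4*(2*√461))*113 = (8*√461)*113 = 904*√461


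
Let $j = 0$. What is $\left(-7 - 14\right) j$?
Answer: $0$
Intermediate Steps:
$\left(-7 - 14\right) j = \left(-7 - 14\right) 0 = \left(-21\right) 0 = 0$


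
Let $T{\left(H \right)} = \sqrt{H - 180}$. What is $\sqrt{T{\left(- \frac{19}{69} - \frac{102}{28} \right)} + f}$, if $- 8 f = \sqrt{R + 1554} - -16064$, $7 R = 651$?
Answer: $\frac{\sqrt{-7495108992 - 1399734 \sqrt{183} + 3864 i \sqrt{171624390}}}{1932} \approx 0.15113 + 44.868 i$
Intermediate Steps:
$R = 93$ ($R = \frac{1}{7} \cdot 651 = 93$)
$T{\left(H \right)} = \sqrt{-180 + H}$
$f = -2008 - \frac{3 \sqrt{183}}{8}$ ($f = - \frac{\sqrt{93 + 1554} - -16064}{8} = - \frac{\sqrt{1647} + 16064}{8} = - \frac{3 \sqrt{183} + 16064}{8} = - \frac{16064 + 3 \sqrt{183}}{8} = -2008 - \frac{3 \sqrt{183}}{8} \approx -2013.1$)
$\sqrt{T{\left(- \frac{19}{69} - \frac{102}{28} \right)} + f} = \sqrt{\sqrt{-180 - \left(\frac{19}{69} + \frac{51}{14}\right)} - \left(2008 + \frac{3 \sqrt{183}}{8}\right)} = \sqrt{\sqrt{-180 - \frac{3785}{966}} - \left(2008 + \frac{3 \sqrt{183}}{8}\right)} = \sqrt{\sqrt{- \frac{177665}{966}} - \left(2008 + \frac{3 \sqrt{183}}{8}\right)} = \sqrt{\frac{i \sqrt{171624390}}{966} - \left(2008 + \frac{3 \sqrt{183}}{8}\right)} = \sqrt{-2008 - \frac{3 \sqrt{183}}{8} + \frac{i \sqrt{171624390}}{966}}$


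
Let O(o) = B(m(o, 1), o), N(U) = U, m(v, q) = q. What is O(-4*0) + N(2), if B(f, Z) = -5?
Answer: -3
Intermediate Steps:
O(o) = -5
O(-4*0) + N(2) = -5 + 2 = -3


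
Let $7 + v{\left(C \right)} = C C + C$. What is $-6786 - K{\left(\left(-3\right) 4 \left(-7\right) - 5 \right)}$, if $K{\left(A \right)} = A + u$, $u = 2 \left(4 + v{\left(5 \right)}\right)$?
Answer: $-6919$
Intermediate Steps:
$v{\left(C \right)} = -7 + C + C^{2}$ ($v{\left(C \right)} = -7 + \left(C C + C\right) = -7 + \left(C^{2} + C\right) = -7 + \left(C + C^{2}\right) = -7 + C + C^{2}$)
$u = 54$ ($u = 2 \left(4 + \left(-7 + 5 + 5^{2}\right)\right) = 2 \left(4 + \left(-7 + 5 + 25\right)\right) = 2 \left(4 + 23\right) = 2 \cdot 27 = 54$)
$K{\left(A \right)} = 54 + A$ ($K{\left(A \right)} = A + 54 = 54 + A$)
$-6786 - K{\left(\left(-3\right) 4 \left(-7\right) - 5 \right)} = -6786 - \left(54 - \left(5 - \left(-3\right) 4 \left(-7\right)\right)\right) = -6786 - \left(54 - -79\right) = -6786 - \left(54 + \left(84 - 5\right)\right) = -6786 - \left(54 + 79\right) = -6786 - 133 = -6919$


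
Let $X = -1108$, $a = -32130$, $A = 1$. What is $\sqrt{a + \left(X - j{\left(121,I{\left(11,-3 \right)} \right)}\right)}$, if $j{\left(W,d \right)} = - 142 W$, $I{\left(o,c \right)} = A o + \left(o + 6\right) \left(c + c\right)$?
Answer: $6 i \sqrt{446} \approx 126.71 i$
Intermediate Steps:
$I{\left(o,c \right)} = o + 2 c \left(6 + o\right)$ ($I{\left(o,c \right)} = 1 o + \left(o + 6\right) \left(c + c\right) = o + \left(6 + o\right) 2 c = o + 2 c \left(6 + o\right)$)
$\sqrt{a + \left(X - j{\left(121,I{\left(11,-3 \right)} \right)}\right)} = \sqrt{-32130 - \left(1108 - 17182\right)} = \sqrt{-32130 - -16074} = \sqrt{-32130 + \left(-1108 + 17182\right)} = \sqrt{-32130 + 16074} = \sqrt{-16056} = 6 i \sqrt{446}$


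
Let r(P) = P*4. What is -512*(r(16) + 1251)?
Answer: -673280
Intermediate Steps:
r(P) = 4*P
-512*(r(16) + 1251) = -512*(4*16 + 1251) = -512*(64 + 1251) = -512*1315 = -673280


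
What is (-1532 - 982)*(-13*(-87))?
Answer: -2843334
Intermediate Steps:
(-1532 - 982)*(-13*(-87)) = -2514*1131 = -2843334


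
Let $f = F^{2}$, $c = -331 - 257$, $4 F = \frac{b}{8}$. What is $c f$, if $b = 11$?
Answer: $- \frac{17787}{256} \approx -69.48$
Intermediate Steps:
$F = \frac{11}{32}$ ($F = \frac{11 \cdot \frac{1}{8}}{4} = \frac{1}{4} \cdot \frac{11}{8} = \frac{11}{32} \approx 0.34375$)
$c = -588$
$f = \frac{121}{1024}$ ($f = \left(\frac{11}{32}\right)^{2} = \frac{121}{1024} \approx 0.11816$)
$c f = \left(-588\right) \frac{121}{1024} = - \frac{17787}{256}$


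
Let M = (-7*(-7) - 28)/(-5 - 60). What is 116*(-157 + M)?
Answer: -1186216/65 ≈ -18249.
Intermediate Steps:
M = -21/65 (M = (49 - 28)/(-65) = 21*(-1/65) = -21/65 ≈ -0.32308)
116*(-157 + M) = 116*(-157 - 21/65) = 116*(-10226/65) = -1186216/65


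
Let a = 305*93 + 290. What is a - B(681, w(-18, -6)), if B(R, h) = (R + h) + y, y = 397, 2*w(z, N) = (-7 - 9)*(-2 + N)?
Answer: 27513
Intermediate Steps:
w(z, N) = 16 - 8*N (w(z, N) = ((-7 - 9)*(-2 + N))/2 = (-16*(-2 + N))/2 = (32 - 16*N)/2 = 16 - 8*N)
B(R, h) = 397 + R + h (B(R, h) = (R + h) + 397 = 397 + R + h)
a = 28655 (a = 28365 + 290 = 28655)
a - B(681, w(-18, -6)) = 28655 - (397 + 681 + (16 - 8*(-6))) = 28655 - (397 + 681 + (16 + 48)) = 28655 - (397 + 681 + 64) = 28655 - 1*1142 = 28655 - 1142 = 27513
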